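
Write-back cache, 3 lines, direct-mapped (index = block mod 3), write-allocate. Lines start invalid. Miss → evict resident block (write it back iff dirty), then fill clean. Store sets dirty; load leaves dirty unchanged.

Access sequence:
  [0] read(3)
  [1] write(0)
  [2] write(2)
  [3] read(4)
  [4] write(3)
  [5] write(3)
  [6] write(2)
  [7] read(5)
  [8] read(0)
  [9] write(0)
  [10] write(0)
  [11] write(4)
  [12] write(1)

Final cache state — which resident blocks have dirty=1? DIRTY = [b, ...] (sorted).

  0 | R B3 → L0 miss [-]
  1 | W B0 → L0 miss [D]
  2 | W B2 → L2 miss [D]
  3 | R B4 → L1 miss [-]
  4 | W B3 → L0 miss wb→B0 [D]
  5 | W B3 → L0 hit [D]
  6 | W B2 → L2 hit [D]
  7 | R B5 → L2 miss wb→B2 [-]
  8 | R B0 → L0 miss wb→B3 [-]
  9 | W B0 → L0 hit [D]
  10 | W B0 → L0 hit [D]
  11 | W B4 → L1 hit [D]
  12 | W B1 → L1 miss wb→B4 [D]

DIRTY = [0, 1]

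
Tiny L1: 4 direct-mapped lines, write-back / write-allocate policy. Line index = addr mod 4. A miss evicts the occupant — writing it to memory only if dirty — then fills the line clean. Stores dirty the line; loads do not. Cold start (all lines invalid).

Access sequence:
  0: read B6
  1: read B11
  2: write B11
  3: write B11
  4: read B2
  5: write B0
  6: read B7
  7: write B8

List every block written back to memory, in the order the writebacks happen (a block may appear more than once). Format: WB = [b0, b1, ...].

  0 | R B6 → L2 miss [-]
  1 | R B11 → L3 miss [-]
  2 | W B11 → L3 hit [D]
  3 | W B11 → L3 hit [D]
  4 | R B2 → L2 miss [-]
  5 | W B0 → L0 miss [D]
  6 | R B7 → L3 miss wb→B11 [-]
  7 | W B8 → L0 miss wb→B0 [D]

WB = [11, 0]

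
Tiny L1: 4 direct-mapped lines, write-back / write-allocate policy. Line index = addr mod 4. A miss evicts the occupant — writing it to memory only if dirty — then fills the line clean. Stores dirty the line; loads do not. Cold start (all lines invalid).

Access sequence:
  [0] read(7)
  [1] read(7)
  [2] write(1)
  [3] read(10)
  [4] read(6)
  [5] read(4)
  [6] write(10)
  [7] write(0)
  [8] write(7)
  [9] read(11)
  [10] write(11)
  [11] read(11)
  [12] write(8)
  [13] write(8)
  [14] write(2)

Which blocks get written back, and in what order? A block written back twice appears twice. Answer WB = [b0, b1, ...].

0: R B7 → L3 miss [-]
1: R B7 → L3 hit [-]
2: W B1 → L1 miss [D]
3: R B10 → L2 miss [-]
4: R B6 → L2 miss [-]
5: R B4 → L0 miss [-]
6: W B10 → L2 miss [D]
7: W B0 → L0 miss [D]
8: W B7 → L3 hit [D]
9: R B11 → L3 miss wb→B7 [-]
10: W B11 → L3 hit [D]
11: R B11 → L3 hit [D]
12: W B8 → L0 miss wb→B0 [D]
13: W B8 → L0 hit [D]
14: W B2 → L2 miss wb→B10 [D]

WB = [7, 0, 10]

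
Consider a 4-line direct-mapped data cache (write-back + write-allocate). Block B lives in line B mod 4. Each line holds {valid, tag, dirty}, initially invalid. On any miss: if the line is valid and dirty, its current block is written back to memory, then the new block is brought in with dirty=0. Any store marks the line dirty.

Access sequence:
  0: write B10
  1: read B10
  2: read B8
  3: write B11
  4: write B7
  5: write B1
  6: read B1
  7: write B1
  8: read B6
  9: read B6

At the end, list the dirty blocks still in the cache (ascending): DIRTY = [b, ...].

0: W B10 → L2 miss [D]
1: R B10 → L2 hit [D]
2: R B8 → L0 miss [-]
3: W B11 → L3 miss [D]
4: W B7 → L3 miss wb→B11 [D]
5: W B1 → L1 miss [D]
6: R B1 → L1 hit [D]
7: W B1 → L1 hit [D]
8: R B6 → L2 miss wb→B10 [-]
9: R B6 → L2 hit [-]

DIRTY = [1, 7]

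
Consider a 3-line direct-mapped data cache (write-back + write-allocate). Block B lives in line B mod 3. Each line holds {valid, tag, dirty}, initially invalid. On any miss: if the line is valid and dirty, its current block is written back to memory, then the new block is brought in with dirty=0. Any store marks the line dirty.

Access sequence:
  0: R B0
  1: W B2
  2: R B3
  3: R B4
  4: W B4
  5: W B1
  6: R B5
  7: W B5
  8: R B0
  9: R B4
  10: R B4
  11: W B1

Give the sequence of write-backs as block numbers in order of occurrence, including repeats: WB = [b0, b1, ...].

  0 | R B0 → L0 miss [-]
  1 | W B2 → L2 miss [D]
  2 | R B3 → L0 miss [-]
  3 | R B4 → L1 miss [-]
  4 | W B4 → L1 hit [D]
  5 | W B1 → L1 miss wb→B4 [D]
  6 | R B5 → L2 miss wb→B2 [-]
  7 | W B5 → L2 hit [D]
  8 | R B0 → L0 miss [-]
  9 | R B4 → L1 miss wb→B1 [-]
  10 | R B4 → L1 hit [-]
  11 | W B1 → L1 miss [D]

WB = [4, 2, 1]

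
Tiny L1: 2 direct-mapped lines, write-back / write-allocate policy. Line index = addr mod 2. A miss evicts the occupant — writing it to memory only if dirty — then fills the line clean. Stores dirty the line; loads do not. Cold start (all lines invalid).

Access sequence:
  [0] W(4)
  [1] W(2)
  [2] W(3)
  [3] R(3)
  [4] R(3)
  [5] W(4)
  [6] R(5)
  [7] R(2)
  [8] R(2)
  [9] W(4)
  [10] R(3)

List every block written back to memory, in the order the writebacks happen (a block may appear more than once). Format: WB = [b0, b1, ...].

WB = [4, 2, 3, 4]

  0 | W B4 → L0 miss [D]
  1 | W B2 → L0 miss wb→B4 [D]
  2 | W B3 → L1 miss [D]
  3 | R B3 → L1 hit [D]
  4 | R B3 → L1 hit [D]
  5 | W B4 → L0 miss wb→B2 [D]
  6 | R B5 → L1 miss wb→B3 [-]
  7 | R B2 → L0 miss wb→B4 [-]
  8 | R B2 → L0 hit [-]
  9 | W B4 → L0 miss [D]
  10 | R B3 → L1 miss [-]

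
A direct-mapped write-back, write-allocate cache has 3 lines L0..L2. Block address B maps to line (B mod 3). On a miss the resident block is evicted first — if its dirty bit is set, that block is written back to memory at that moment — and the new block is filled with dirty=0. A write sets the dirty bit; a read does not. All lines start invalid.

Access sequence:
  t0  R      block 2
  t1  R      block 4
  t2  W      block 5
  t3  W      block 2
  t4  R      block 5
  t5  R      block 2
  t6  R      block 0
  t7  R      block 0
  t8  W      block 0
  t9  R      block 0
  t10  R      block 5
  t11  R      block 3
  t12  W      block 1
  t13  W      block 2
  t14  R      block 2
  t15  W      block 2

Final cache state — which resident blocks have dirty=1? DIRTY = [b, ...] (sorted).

0: R B2 → L2 miss [-]
1: R B4 → L1 miss [-]
2: W B5 → L2 miss [D]
3: W B2 → L2 miss wb→B5 [D]
4: R B5 → L2 miss wb→B2 [-]
5: R B2 → L2 miss [-]
6: R B0 → L0 miss [-]
7: R B0 → L0 hit [-]
8: W B0 → L0 hit [D]
9: R B0 → L0 hit [D]
10: R B5 → L2 miss [-]
11: R B3 → L0 miss wb→B0 [-]
12: W B1 → L1 miss [D]
13: W B2 → L2 miss [D]
14: R B2 → L2 hit [D]
15: W B2 → L2 hit [D]

DIRTY = [1, 2]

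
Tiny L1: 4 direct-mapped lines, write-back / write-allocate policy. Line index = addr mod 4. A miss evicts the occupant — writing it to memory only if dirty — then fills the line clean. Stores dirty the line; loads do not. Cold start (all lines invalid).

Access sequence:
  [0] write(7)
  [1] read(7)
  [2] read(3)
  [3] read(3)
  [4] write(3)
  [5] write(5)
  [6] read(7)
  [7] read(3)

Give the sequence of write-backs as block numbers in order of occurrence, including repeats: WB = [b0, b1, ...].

WB = [7, 3]

0: W B7 → L3 miss [D]
1: R B7 → L3 hit [D]
2: R B3 → L3 miss wb→B7 [-]
3: R B3 → L3 hit [-]
4: W B3 → L3 hit [D]
5: W B5 → L1 miss [D]
6: R B7 → L3 miss wb→B3 [-]
7: R B3 → L3 miss [-]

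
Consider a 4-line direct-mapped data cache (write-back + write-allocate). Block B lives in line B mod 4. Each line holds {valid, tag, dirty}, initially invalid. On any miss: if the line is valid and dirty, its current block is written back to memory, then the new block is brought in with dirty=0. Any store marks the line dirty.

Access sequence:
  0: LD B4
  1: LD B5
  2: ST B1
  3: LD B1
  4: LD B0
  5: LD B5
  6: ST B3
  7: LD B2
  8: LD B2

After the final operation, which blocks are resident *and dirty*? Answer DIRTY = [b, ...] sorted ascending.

0: R B4 → L0 miss [-]
1: R B5 → L1 miss [-]
2: W B1 → L1 miss [D]
3: R B1 → L1 hit [D]
4: R B0 → L0 miss [-]
5: R B5 → L1 miss wb→B1 [-]
6: W B3 → L3 miss [D]
7: R B2 → L2 miss [-]
8: R B2 → L2 hit [-]

DIRTY = [3]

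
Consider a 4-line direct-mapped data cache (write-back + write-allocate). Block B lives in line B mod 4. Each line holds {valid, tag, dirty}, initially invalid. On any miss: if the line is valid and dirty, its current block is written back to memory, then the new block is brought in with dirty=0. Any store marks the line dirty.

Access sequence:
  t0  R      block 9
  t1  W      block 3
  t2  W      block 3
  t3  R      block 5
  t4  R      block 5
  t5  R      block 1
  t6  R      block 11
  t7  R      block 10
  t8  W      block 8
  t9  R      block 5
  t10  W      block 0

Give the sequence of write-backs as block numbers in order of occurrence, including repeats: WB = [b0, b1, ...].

  0 | R B9 → L1 miss [-]
  1 | W B3 → L3 miss [D]
  2 | W B3 → L3 hit [D]
  3 | R B5 → L1 miss [-]
  4 | R B5 → L1 hit [-]
  5 | R B1 → L1 miss [-]
  6 | R B11 → L3 miss wb→B3 [-]
  7 | R B10 → L2 miss [-]
  8 | W B8 → L0 miss [D]
  9 | R B5 → L1 miss [-]
  10 | W B0 → L0 miss wb→B8 [D]

WB = [3, 8]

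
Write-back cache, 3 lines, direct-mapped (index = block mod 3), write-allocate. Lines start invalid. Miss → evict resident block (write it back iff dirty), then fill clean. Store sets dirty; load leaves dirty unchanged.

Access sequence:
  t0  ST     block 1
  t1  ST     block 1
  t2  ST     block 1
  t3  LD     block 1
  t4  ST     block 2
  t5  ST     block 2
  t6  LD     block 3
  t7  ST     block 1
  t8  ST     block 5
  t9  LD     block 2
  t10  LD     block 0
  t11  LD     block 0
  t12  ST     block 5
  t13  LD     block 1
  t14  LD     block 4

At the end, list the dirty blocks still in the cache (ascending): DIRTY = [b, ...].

DIRTY = [5]

  0 | W B1 → L1 miss [D]
  1 | W B1 → L1 hit [D]
  2 | W B1 → L1 hit [D]
  3 | R B1 → L1 hit [D]
  4 | W B2 → L2 miss [D]
  5 | W B2 → L2 hit [D]
  6 | R B3 → L0 miss [-]
  7 | W B1 → L1 hit [D]
  8 | W B5 → L2 miss wb→B2 [D]
  9 | R B2 → L2 miss wb→B5 [-]
  10 | R B0 → L0 miss [-]
  11 | R B0 → L0 hit [-]
  12 | W B5 → L2 miss [D]
  13 | R B1 → L1 hit [D]
  14 | R B4 → L1 miss wb→B1 [-]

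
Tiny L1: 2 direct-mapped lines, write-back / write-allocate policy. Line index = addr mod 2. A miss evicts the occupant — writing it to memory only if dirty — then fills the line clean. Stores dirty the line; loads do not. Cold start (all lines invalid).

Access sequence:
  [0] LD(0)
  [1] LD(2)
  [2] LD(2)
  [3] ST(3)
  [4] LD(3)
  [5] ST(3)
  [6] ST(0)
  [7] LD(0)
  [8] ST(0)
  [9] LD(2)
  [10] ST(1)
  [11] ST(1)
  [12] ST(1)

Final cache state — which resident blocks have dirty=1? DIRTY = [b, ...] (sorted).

0: R B0 → L0 miss [-]
1: R B2 → L0 miss [-]
2: R B2 → L0 hit [-]
3: W B3 → L1 miss [D]
4: R B3 → L1 hit [D]
5: W B3 → L1 hit [D]
6: W B0 → L0 miss [D]
7: R B0 → L0 hit [D]
8: W B0 → L0 hit [D]
9: R B2 → L0 miss wb→B0 [-]
10: W B1 → L1 miss wb→B3 [D]
11: W B1 → L1 hit [D]
12: W B1 → L1 hit [D]

DIRTY = [1]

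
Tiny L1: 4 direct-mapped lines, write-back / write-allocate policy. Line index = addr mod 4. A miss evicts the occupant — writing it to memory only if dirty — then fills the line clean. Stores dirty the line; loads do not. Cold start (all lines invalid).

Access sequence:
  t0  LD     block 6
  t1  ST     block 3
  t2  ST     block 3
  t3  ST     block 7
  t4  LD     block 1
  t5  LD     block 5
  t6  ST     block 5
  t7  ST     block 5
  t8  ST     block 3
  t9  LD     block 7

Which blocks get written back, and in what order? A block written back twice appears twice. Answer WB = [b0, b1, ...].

0: R B6 -> L2 miss  d=-]
1: W B3 -> L3 miss  d=D]
2: W B3 -> L3 hit  d=D]
3: W B7 -> L3 miss wb->B3  d=D]
4: R B1 -> L1 miss  d=-]
5: R B5 -> L1 miss  d=-]
6: W B5 -> L1 hit  d=D]
7: W B5 -> L1 hit  d=D]
8: W B3 -> L3 miss wb->B7  d=D]
9: R B7 -> L3 miss wb->B3  d=-]

WB = [3, 7, 3]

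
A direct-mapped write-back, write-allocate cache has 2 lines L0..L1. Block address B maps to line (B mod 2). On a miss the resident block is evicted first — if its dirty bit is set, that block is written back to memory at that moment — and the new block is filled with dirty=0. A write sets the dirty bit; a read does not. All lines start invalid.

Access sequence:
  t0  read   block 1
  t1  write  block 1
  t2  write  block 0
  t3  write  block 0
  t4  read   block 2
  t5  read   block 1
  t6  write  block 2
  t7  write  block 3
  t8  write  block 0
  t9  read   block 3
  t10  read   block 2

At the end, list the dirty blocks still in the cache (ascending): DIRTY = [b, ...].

  0 | R B1 → L1 miss [-]
  1 | W B1 → L1 hit [D]
  2 | W B0 → L0 miss [D]
  3 | W B0 → L0 hit [D]
  4 | R B2 → L0 miss wb→B0 [-]
  5 | R B1 → L1 hit [D]
  6 | W B2 → L0 hit [D]
  7 | W B3 → L1 miss wb→B1 [D]
  8 | W B0 → L0 miss wb→B2 [D]
  9 | R B3 → L1 hit [D]
  10 | R B2 → L0 miss wb→B0 [-]

DIRTY = [3]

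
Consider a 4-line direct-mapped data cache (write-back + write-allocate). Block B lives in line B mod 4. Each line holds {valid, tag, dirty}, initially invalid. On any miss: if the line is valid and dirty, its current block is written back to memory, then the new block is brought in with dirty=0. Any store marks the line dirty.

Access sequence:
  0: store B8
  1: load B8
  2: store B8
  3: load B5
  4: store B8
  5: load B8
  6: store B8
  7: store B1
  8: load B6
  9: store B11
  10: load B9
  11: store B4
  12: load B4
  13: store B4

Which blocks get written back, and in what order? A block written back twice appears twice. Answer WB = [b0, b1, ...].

WB = [1, 8]

  0 | W B8 → L0 miss [D]
  1 | R B8 → L0 hit [D]
  2 | W B8 → L0 hit [D]
  3 | R B5 → L1 miss [-]
  4 | W B8 → L0 hit [D]
  5 | R B8 → L0 hit [D]
  6 | W B8 → L0 hit [D]
  7 | W B1 → L1 miss [D]
  8 | R B6 → L2 miss [-]
  9 | W B11 → L3 miss [D]
  10 | R B9 → L1 miss wb→B1 [-]
  11 | W B4 → L0 miss wb→B8 [D]
  12 | R B4 → L0 hit [D]
  13 | W B4 → L0 hit [D]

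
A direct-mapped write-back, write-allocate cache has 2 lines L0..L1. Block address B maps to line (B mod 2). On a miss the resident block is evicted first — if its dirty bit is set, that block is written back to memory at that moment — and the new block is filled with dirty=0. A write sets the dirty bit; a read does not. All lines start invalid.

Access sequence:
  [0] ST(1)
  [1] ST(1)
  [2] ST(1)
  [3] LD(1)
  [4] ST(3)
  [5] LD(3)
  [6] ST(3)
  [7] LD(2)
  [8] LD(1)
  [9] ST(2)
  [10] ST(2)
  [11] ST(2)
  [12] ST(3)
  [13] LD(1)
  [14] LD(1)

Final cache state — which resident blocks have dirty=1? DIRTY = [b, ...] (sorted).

DIRTY = [2]

0: W B1 → L1 miss [D]
1: W B1 → L1 hit [D]
2: W B1 → L1 hit [D]
3: R B1 → L1 hit [D]
4: W B3 → L1 miss wb→B1 [D]
5: R B3 → L1 hit [D]
6: W B3 → L1 hit [D]
7: R B2 → L0 miss [-]
8: R B1 → L1 miss wb→B3 [-]
9: W B2 → L0 hit [D]
10: W B2 → L0 hit [D]
11: W B2 → L0 hit [D]
12: W B3 → L1 miss [D]
13: R B1 → L1 miss wb→B3 [-]
14: R B1 → L1 hit [-]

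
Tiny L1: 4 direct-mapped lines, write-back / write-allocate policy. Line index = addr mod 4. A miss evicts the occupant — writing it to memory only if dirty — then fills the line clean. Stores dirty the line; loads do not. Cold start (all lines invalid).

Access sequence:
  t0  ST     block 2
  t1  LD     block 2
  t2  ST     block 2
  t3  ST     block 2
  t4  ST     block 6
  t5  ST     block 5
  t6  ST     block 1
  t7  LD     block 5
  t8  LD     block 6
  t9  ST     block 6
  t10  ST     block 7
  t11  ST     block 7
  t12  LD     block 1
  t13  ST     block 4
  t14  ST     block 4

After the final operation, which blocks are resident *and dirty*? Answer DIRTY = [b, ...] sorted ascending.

  0 | W B2 → L2 miss [D]
  1 | R B2 → L2 hit [D]
  2 | W B2 → L2 hit [D]
  3 | W B2 → L2 hit [D]
  4 | W B6 → L2 miss wb→B2 [D]
  5 | W B5 → L1 miss [D]
  6 | W B1 → L1 miss wb→B5 [D]
  7 | R B5 → L1 miss wb→B1 [-]
  8 | R B6 → L2 hit [D]
  9 | W B6 → L2 hit [D]
  10 | W B7 → L3 miss [D]
  11 | W B7 → L3 hit [D]
  12 | R B1 → L1 miss [-]
  13 | W B4 → L0 miss [D]
  14 | W B4 → L0 hit [D]

DIRTY = [4, 6, 7]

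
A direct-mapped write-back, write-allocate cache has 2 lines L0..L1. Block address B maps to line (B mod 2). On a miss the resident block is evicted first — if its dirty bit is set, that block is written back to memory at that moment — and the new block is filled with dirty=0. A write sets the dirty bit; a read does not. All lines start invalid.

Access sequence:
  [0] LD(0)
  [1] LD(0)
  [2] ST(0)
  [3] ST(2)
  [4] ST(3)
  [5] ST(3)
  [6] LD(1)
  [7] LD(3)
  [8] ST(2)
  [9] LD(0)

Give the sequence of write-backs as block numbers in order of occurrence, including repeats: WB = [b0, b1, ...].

0: R B0 -> L0 miss  d=-]
1: R B0 -> L0 hit  d=-]
2: W B0 -> L0 hit  d=D]
3: W B2 -> L0 miss wb->B0  d=D]
4: W B3 -> L1 miss  d=D]
5: W B3 -> L1 hit  d=D]
6: R B1 -> L1 miss wb->B3  d=-]
7: R B3 -> L1 miss  d=-]
8: W B2 -> L0 hit  d=D]
9: R B0 -> L0 miss wb->B2  d=-]

WB = [0, 3, 2]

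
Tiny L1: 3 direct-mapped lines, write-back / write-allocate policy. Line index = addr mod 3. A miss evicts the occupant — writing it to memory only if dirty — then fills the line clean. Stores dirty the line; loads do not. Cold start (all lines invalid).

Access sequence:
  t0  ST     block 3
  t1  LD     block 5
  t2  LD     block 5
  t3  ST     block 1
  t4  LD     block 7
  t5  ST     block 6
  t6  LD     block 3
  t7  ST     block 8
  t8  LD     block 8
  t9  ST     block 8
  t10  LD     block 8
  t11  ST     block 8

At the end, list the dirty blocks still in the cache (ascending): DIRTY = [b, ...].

0: W B3 -> L0 miss  d=D]
1: R B5 -> L2 miss  d=-]
2: R B5 -> L2 hit  d=-]
3: W B1 -> L1 miss  d=D]
4: R B7 -> L1 miss wb->B1  d=-]
5: W B6 -> L0 miss wb->B3  d=D]
6: R B3 -> L0 miss wb->B6  d=-]
7: W B8 -> L2 miss  d=D]
8: R B8 -> L2 hit  d=D]
9: W B8 -> L2 hit  d=D]
10: R B8 -> L2 hit  d=D]
11: W B8 -> L2 hit  d=D]

DIRTY = [8]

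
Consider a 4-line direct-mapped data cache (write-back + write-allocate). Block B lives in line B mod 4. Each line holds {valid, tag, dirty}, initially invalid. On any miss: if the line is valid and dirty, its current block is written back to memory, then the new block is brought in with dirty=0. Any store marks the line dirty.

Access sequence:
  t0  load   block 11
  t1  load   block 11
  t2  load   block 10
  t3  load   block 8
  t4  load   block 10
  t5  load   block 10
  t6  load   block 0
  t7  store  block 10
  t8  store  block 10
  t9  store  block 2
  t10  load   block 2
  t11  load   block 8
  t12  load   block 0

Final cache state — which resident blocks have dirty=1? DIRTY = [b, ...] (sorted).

DIRTY = [2]

0: R B11 → L3 miss [-]
1: R B11 → L3 hit [-]
2: R B10 → L2 miss [-]
3: R B8 → L0 miss [-]
4: R B10 → L2 hit [-]
5: R B10 → L2 hit [-]
6: R B0 → L0 miss [-]
7: W B10 → L2 hit [D]
8: W B10 → L2 hit [D]
9: W B2 → L2 miss wb→B10 [D]
10: R B2 → L2 hit [D]
11: R B8 → L0 miss [-]
12: R B0 → L0 miss [-]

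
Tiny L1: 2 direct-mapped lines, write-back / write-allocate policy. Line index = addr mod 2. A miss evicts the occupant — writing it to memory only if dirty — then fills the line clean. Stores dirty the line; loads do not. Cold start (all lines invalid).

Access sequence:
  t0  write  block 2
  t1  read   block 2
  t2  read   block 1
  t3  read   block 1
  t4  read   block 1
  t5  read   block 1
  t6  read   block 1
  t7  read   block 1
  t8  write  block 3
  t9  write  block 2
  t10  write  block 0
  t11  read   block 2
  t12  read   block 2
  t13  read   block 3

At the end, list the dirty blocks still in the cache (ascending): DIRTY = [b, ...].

DIRTY = [3]

0: W B2 -> L0 miss  d=D]
1: R B2 -> L0 hit  d=D]
2: R B1 -> L1 miss  d=-]
3: R B1 -> L1 hit  d=-]
4: R B1 -> L1 hit  d=-]
5: R B1 -> L1 hit  d=-]
6: R B1 -> L1 hit  d=-]
7: R B1 -> L1 hit  d=-]
8: W B3 -> L1 miss  d=D]
9: W B2 -> L0 hit  d=D]
10: W B0 -> L0 miss wb->B2  d=D]
11: R B2 -> L0 miss wb->B0  d=-]
12: R B2 -> L0 hit  d=-]
13: R B3 -> L1 hit  d=D]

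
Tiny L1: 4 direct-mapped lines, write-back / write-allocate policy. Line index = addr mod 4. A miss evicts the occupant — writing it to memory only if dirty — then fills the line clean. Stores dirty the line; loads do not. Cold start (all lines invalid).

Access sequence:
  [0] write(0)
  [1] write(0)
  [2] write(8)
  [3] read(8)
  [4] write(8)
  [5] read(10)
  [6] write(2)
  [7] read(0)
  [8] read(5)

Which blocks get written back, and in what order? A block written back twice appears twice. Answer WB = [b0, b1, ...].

WB = [0, 8]

0: W B0 -> L0 miss  d=D]
1: W B0 -> L0 hit  d=D]
2: W B8 -> L0 miss wb->B0  d=D]
3: R B8 -> L0 hit  d=D]
4: W B8 -> L0 hit  d=D]
5: R B10 -> L2 miss  d=-]
6: W B2 -> L2 miss  d=D]
7: R B0 -> L0 miss wb->B8  d=-]
8: R B5 -> L1 miss  d=-]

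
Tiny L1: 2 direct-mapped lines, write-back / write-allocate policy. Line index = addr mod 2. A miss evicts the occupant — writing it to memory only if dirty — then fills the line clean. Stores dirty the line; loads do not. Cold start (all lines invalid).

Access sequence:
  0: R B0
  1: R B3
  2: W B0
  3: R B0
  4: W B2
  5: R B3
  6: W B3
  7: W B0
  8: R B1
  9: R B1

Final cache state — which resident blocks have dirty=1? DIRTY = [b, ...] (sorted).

DIRTY = [0]

  0 | R B0 → L0 miss [-]
  1 | R B3 → L1 miss [-]
  2 | W B0 → L0 hit [D]
  3 | R B0 → L0 hit [D]
  4 | W B2 → L0 miss wb→B0 [D]
  5 | R B3 → L1 hit [-]
  6 | W B3 → L1 hit [D]
  7 | W B0 → L0 miss wb→B2 [D]
  8 | R B1 → L1 miss wb→B3 [-]
  9 | R B1 → L1 hit [-]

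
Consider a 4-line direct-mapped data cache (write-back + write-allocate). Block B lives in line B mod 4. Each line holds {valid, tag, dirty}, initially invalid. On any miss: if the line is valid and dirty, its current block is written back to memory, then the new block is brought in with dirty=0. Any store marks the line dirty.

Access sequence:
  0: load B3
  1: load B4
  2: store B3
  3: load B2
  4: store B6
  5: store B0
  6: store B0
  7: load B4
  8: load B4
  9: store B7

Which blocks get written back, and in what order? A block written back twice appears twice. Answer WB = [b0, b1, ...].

0: R B3 -> L3 miss  d=-]
1: R B4 -> L0 miss  d=-]
2: W B3 -> L3 hit  d=D]
3: R B2 -> L2 miss  d=-]
4: W B6 -> L2 miss  d=D]
5: W B0 -> L0 miss  d=D]
6: W B0 -> L0 hit  d=D]
7: R B4 -> L0 miss wb->B0  d=-]
8: R B4 -> L0 hit  d=-]
9: W B7 -> L3 miss wb->B3  d=D]

WB = [0, 3]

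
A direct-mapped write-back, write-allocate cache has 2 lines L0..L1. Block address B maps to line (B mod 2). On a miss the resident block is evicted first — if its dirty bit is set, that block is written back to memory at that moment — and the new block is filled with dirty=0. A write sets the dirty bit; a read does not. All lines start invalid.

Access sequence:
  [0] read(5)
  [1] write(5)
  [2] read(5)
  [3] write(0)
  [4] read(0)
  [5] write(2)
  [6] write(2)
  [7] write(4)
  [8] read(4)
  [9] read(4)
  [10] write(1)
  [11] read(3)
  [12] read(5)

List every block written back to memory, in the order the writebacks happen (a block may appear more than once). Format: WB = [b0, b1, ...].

0: R B5 -> L1 miss  d=-]
1: W B5 -> L1 hit  d=D]
2: R B5 -> L1 hit  d=D]
3: W B0 -> L0 miss  d=D]
4: R B0 -> L0 hit  d=D]
5: W B2 -> L0 miss wb->B0  d=D]
6: W B2 -> L0 hit  d=D]
7: W B4 -> L0 miss wb->B2  d=D]
8: R B4 -> L0 hit  d=D]
9: R B4 -> L0 hit  d=D]
10: W B1 -> L1 miss wb->B5  d=D]
11: R B3 -> L1 miss wb->B1  d=-]
12: R B5 -> L1 miss  d=-]

WB = [0, 2, 5, 1]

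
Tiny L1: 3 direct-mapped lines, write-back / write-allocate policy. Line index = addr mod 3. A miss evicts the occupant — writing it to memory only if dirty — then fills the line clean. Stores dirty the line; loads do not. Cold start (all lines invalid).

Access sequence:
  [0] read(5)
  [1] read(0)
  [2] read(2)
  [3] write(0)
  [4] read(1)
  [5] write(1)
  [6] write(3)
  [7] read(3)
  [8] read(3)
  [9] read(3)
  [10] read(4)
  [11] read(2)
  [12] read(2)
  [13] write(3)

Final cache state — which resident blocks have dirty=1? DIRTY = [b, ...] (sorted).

0: R B5 -> L2 miss  d=-]
1: R B0 -> L0 miss  d=-]
2: R B2 -> L2 miss  d=-]
3: W B0 -> L0 hit  d=D]
4: R B1 -> L1 miss  d=-]
5: W B1 -> L1 hit  d=D]
6: W B3 -> L0 miss wb->B0  d=D]
7: R B3 -> L0 hit  d=D]
8: R B3 -> L0 hit  d=D]
9: R B3 -> L0 hit  d=D]
10: R B4 -> L1 miss wb->B1  d=-]
11: R B2 -> L2 hit  d=-]
12: R B2 -> L2 hit  d=-]
13: W B3 -> L0 hit  d=D]

DIRTY = [3]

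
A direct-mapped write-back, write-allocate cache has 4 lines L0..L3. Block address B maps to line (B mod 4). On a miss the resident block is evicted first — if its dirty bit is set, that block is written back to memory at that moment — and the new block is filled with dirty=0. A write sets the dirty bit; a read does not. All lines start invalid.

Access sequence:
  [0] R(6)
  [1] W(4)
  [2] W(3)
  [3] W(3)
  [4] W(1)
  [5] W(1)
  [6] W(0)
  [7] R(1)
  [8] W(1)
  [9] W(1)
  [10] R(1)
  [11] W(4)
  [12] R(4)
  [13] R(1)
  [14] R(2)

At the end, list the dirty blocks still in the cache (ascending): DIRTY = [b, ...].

  0 | R B6 → L2 miss [-]
  1 | W B4 → L0 miss [D]
  2 | W B3 → L3 miss [D]
  3 | W B3 → L3 hit [D]
  4 | W B1 → L1 miss [D]
  5 | W B1 → L1 hit [D]
  6 | W B0 → L0 miss wb→B4 [D]
  7 | R B1 → L1 hit [D]
  8 | W B1 → L1 hit [D]
  9 | W B1 → L1 hit [D]
  10 | R B1 → L1 hit [D]
  11 | W B4 → L0 miss wb→B0 [D]
  12 | R B4 → L0 hit [D]
  13 | R B1 → L1 hit [D]
  14 | R B2 → L2 miss [-]

DIRTY = [1, 3, 4]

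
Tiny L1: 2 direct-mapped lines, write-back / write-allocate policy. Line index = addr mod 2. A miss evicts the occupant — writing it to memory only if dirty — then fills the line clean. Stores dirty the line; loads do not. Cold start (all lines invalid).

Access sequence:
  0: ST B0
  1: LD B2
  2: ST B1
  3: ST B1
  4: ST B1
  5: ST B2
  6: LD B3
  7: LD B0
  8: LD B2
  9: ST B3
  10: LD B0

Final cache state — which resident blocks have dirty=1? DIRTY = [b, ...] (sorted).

0: W B0 -> L0 miss  d=D]
1: R B2 -> L0 miss wb->B0  d=-]
2: W B1 -> L1 miss  d=D]
3: W B1 -> L1 hit  d=D]
4: W B1 -> L1 hit  d=D]
5: W B2 -> L0 hit  d=D]
6: R B3 -> L1 miss wb->B1  d=-]
7: R B0 -> L0 miss wb->B2  d=-]
8: R B2 -> L0 miss  d=-]
9: W B3 -> L1 hit  d=D]
10: R B0 -> L0 miss  d=-]

DIRTY = [3]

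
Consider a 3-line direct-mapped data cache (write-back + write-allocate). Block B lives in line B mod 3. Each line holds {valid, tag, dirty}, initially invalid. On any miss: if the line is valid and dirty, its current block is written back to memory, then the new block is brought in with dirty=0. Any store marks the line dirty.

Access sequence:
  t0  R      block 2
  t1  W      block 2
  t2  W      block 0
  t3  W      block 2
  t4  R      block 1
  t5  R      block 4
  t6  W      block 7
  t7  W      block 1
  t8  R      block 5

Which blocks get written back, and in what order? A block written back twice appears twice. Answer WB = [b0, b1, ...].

WB = [7, 2]

  0 | R B2 → L2 miss [-]
  1 | W B2 → L2 hit [D]
  2 | W B0 → L0 miss [D]
  3 | W B2 → L2 hit [D]
  4 | R B1 → L1 miss [-]
  5 | R B4 → L1 miss [-]
  6 | W B7 → L1 miss [D]
  7 | W B1 → L1 miss wb→B7 [D]
  8 | R B5 → L2 miss wb→B2 [-]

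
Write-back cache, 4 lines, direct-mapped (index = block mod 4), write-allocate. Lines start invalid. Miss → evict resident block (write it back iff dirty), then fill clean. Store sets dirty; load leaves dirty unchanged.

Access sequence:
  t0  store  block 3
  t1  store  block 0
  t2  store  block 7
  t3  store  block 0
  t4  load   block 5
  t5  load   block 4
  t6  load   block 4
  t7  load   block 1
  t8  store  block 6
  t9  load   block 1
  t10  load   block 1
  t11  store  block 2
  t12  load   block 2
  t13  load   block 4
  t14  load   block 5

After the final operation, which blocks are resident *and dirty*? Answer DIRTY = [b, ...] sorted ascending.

0: W B3 -> L3 miss  d=D]
1: W B0 -> L0 miss  d=D]
2: W B7 -> L3 miss wb->B3  d=D]
3: W B0 -> L0 hit  d=D]
4: R B5 -> L1 miss  d=-]
5: R B4 -> L0 miss wb->B0  d=-]
6: R B4 -> L0 hit  d=-]
7: R B1 -> L1 miss  d=-]
8: W B6 -> L2 miss  d=D]
9: R B1 -> L1 hit  d=-]
10: R B1 -> L1 hit  d=-]
11: W B2 -> L2 miss wb->B6  d=D]
12: R B2 -> L2 hit  d=D]
13: R B4 -> L0 hit  d=-]
14: R B5 -> L1 miss  d=-]

DIRTY = [2, 7]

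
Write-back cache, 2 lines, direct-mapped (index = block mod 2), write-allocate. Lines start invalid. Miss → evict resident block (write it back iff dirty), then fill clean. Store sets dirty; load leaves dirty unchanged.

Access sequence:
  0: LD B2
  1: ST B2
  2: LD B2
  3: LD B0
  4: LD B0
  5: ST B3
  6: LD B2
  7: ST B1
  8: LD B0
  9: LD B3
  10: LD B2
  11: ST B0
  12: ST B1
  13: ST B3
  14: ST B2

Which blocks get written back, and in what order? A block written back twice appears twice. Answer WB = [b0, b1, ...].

0: R B2 → L0 miss [-]
1: W B2 → L0 hit [D]
2: R B2 → L0 hit [D]
3: R B0 → L0 miss wb→B2 [-]
4: R B0 → L0 hit [-]
5: W B3 → L1 miss [D]
6: R B2 → L0 miss [-]
7: W B1 → L1 miss wb→B3 [D]
8: R B0 → L0 miss [-]
9: R B3 → L1 miss wb→B1 [-]
10: R B2 → L0 miss [-]
11: W B0 → L0 miss [D]
12: W B1 → L1 miss [D]
13: W B3 → L1 miss wb→B1 [D]
14: W B2 → L0 miss wb→B0 [D]

WB = [2, 3, 1, 1, 0]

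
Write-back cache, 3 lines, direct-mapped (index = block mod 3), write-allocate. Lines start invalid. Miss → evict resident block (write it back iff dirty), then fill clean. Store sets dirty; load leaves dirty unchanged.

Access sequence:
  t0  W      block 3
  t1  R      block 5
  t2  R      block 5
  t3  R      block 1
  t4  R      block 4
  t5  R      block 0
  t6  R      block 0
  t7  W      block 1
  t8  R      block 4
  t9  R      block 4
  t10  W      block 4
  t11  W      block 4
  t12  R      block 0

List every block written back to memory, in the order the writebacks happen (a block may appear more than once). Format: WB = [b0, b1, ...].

  0 | W B3 → L0 miss [D]
  1 | R B5 → L2 miss [-]
  2 | R B5 → L2 hit [-]
  3 | R B1 → L1 miss [-]
  4 | R B4 → L1 miss [-]
  5 | R B0 → L0 miss wb→B3 [-]
  6 | R B0 → L0 hit [-]
  7 | W B1 → L1 miss [D]
  8 | R B4 → L1 miss wb→B1 [-]
  9 | R B4 → L1 hit [-]
  10 | W B4 → L1 hit [D]
  11 | W B4 → L1 hit [D]
  12 | R B0 → L0 hit [-]

WB = [3, 1]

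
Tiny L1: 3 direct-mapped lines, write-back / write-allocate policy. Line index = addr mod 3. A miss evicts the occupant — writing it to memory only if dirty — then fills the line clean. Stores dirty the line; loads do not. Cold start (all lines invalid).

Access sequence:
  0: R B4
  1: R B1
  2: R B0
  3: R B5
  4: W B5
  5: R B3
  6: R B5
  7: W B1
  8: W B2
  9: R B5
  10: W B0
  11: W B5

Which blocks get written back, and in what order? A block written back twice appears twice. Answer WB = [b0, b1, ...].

0: R B4 → L1 miss [-]
1: R B1 → L1 miss [-]
2: R B0 → L0 miss [-]
3: R B5 → L2 miss [-]
4: W B5 → L2 hit [D]
5: R B3 → L0 miss [-]
6: R B5 → L2 hit [D]
7: W B1 → L1 hit [D]
8: W B2 → L2 miss wb→B5 [D]
9: R B5 → L2 miss wb→B2 [-]
10: W B0 → L0 miss [D]
11: W B5 → L2 hit [D]

WB = [5, 2]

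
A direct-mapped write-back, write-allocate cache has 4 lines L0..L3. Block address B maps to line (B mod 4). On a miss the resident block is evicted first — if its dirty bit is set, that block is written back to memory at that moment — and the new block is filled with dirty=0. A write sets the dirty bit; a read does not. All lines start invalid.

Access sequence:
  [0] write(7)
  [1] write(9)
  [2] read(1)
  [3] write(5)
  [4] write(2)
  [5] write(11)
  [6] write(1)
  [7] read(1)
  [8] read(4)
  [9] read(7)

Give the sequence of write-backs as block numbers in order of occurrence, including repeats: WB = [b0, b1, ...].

WB = [9, 7, 5, 11]

0: W B7 → L3 miss [D]
1: W B9 → L1 miss [D]
2: R B1 → L1 miss wb→B9 [-]
3: W B5 → L1 miss [D]
4: W B2 → L2 miss [D]
5: W B11 → L3 miss wb→B7 [D]
6: W B1 → L1 miss wb→B5 [D]
7: R B1 → L1 hit [D]
8: R B4 → L0 miss [-]
9: R B7 → L3 miss wb→B11 [-]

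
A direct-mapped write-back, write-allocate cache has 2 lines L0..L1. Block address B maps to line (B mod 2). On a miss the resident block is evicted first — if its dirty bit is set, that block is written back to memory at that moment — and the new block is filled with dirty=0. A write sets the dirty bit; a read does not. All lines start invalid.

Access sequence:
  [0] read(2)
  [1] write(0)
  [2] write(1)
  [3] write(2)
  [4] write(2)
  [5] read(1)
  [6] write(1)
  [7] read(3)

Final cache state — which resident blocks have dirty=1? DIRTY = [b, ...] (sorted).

0: R B2 -> L0 miss  d=-]
1: W B0 -> L0 miss  d=D]
2: W B1 -> L1 miss  d=D]
3: W B2 -> L0 miss wb->B0  d=D]
4: W B2 -> L0 hit  d=D]
5: R B1 -> L1 hit  d=D]
6: W B1 -> L1 hit  d=D]
7: R B3 -> L1 miss wb->B1  d=-]

DIRTY = [2]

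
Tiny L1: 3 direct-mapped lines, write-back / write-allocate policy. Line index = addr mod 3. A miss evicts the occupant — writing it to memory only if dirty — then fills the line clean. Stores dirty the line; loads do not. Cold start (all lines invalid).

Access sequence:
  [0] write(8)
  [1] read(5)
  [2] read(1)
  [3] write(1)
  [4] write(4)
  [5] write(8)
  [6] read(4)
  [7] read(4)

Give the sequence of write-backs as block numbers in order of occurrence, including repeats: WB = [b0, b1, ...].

0: W B8 -> L2 miss  d=D]
1: R B5 -> L2 miss wb->B8  d=-]
2: R B1 -> L1 miss  d=-]
3: W B1 -> L1 hit  d=D]
4: W B4 -> L1 miss wb->B1  d=D]
5: W B8 -> L2 miss  d=D]
6: R B4 -> L1 hit  d=D]
7: R B4 -> L1 hit  d=D]

WB = [8, 1]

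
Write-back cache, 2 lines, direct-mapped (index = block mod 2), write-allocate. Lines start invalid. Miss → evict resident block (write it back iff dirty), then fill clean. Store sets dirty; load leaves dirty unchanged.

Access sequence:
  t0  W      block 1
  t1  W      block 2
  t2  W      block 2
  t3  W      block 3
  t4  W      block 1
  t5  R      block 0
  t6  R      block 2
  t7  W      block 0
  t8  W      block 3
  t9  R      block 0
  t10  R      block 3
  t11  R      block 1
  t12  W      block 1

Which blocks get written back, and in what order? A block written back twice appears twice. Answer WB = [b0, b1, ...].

0: W B1 -> L1 miss  d=D]
1: W B2 -> L0 miss  d=D]
2: W B2 -> L0 hit  d=D]
3: W B3 -> L1 miss wb->B1  d=D]
4: W B1 -> L1 miss wb->B3  d=D]
5: R B0 -> L0 miss wb->B2  d=-]
6: R B2 -> L0 miss  d=-]
7: W B0 -> L0 miss  d=D]
8: W B3 -> L1 miss wb->B1  d=D]
9: R B0 -> L0 hit  d=D]
10: R B3 -> L1 hit  d=D]
11: R B1 -> L1 miss wb->B3  d=-]
12: W B1 -> L1 hit  d=D]

WB = [1, 3, 2, 1, 3]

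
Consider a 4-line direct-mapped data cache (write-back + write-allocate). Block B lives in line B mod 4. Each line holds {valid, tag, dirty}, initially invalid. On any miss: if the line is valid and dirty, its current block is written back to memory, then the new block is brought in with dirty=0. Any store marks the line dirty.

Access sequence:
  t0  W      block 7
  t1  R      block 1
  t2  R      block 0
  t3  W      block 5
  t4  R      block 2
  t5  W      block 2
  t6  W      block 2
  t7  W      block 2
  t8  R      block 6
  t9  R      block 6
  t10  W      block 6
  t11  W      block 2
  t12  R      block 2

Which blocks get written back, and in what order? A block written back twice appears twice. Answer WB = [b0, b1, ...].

WB = [2, 6]

0: W B7 → L3 miss [D]
1: R B1 → L1 miss [-]
2: R B0 → L0 miss [-]
3: W B5 → L1 miss [D]
4: R B2 → L2 miss [-]
5: W B2 → L2 hit [D]
6: W B2 → L2 hit [D]
7: W B2 → L2 hit [D]
8: R B6 → L2 miss wb→B2 [-]
9: R B6 → L2 hit [-]
10: W B6 → L2 hit [D]
11: W B2 → L2 miss wb→B6 [D]
12: R B2 → L2 hit [D]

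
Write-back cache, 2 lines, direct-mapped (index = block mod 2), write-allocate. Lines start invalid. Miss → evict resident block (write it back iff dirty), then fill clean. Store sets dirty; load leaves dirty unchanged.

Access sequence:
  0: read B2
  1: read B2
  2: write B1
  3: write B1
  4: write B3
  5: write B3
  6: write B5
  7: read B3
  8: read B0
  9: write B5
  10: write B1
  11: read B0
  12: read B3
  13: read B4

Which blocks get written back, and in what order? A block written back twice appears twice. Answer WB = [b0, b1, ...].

  0 | R B2 → L0 miss [-]
  1 | R B2 → L0 hit [-]
  2 | W B1 → L1 miss [D]
  3 | W B1 → L1 hit [D]
  4 | W B3 → L1 miss wb→B1 [D]
  5 | W B3 → L1 hit [D]
  6 | W B5 → L1 miss wb→B3 [D]
  7 | R B3 → L1 miss wb→B5 [-]
  8 | R B0 → L0 miss [-]
  9 | W B5 → L1 miss [D]
  10 | W B1 → L1 miss wb→B5 [D]
  11 | R B0 → L0 hit [-]
  12 | R B3 → L1 miss wb→B1 [-]
  13 | R B4 → L0 miss [-]

WB = [1, 3, 5, 5, 1]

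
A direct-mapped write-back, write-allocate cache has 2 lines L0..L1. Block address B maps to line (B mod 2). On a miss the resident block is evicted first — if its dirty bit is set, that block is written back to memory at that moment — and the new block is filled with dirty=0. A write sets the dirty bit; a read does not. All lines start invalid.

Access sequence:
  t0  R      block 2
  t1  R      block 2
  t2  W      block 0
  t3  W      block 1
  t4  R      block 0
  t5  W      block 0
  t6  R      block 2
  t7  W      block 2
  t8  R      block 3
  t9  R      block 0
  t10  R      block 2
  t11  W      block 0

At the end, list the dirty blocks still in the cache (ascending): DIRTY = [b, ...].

DIRTY = [0]

0: R B2 → L0 miss [-]
1: R B2 → L0 hit [-]
2: W B0 → L0 miss [D]
3: W B1 → L1 miss [D]
4: R B0 → L0 hit [D]
5: W B0 → L0 hit [D]
6: R B2 → L0 miss wb→B0 [-]
7: W B2 → L0 hit [D]
8: R B3 → L1 miss wb→B1 [-]
9: R B0 → L0 miss wb→B2 [-]
10: R B2 → L0 miss [-]
11: W B0 → L0 miss [D]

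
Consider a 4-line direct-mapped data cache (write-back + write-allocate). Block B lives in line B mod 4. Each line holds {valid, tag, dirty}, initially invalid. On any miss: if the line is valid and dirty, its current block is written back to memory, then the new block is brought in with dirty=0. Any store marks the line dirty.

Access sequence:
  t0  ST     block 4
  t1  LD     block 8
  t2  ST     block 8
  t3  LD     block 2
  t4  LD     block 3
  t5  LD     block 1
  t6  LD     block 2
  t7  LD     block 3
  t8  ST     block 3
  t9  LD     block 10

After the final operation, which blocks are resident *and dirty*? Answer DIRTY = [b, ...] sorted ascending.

DIRTY = [3, 8]

0: W B4 → L0 miss [D]
1: R B8 → L0 miss wb→B4 [-]
2: W B8 → L0 hit [D]
3: R B2 → L2 miss [-]
4: R B3 → L3 miss [-]
5: R B1 → L1 miss [-]
6: R B2 → L2 hit [-]
7: R B3 → L3 hit [-]
8: W B3 → L3 hit [D]
9: R B10 → L2 miss [-]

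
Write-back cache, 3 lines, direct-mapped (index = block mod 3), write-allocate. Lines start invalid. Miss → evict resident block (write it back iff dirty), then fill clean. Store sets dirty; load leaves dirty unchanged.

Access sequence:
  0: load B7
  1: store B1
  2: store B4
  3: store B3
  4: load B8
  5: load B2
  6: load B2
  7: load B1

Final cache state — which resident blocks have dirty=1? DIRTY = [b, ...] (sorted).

0: R B7 → L1 miss [-]
1: W B1 → L1 miss [D]
2: W B4 → L1 miss wb→B1 [D]
3: W B3 → L0 miss [D]
4: R B8 → L2 miss [-]
5: R B2 → L2 miss [-]
6: R B2 → L2 hit [-]
7: R B1 → L1 miss wb→B4 [-]

DIRTY = [3]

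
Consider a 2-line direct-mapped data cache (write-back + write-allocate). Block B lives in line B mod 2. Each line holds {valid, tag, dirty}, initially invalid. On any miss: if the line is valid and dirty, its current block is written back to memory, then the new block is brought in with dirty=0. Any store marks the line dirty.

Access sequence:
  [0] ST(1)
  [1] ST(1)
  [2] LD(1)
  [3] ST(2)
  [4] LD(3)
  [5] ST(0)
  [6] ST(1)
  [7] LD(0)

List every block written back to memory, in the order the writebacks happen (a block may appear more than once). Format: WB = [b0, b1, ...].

0: W B1 -> L1 miss  d=D]
1: W B1 -> L1 hit  d=D]
2: R B1 -> L1 hit  d=D]
3: W B2 -> L0 miss  d=D]
4: R B3 -> L1 miss wb->B1  d=-]
5: W B0 -> L0 miss wb->B2  d=D]
6: W B1 -> L1 miss  d=D]
7: R B0 -> L0 hit  d=D]

WB = [1, 2]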